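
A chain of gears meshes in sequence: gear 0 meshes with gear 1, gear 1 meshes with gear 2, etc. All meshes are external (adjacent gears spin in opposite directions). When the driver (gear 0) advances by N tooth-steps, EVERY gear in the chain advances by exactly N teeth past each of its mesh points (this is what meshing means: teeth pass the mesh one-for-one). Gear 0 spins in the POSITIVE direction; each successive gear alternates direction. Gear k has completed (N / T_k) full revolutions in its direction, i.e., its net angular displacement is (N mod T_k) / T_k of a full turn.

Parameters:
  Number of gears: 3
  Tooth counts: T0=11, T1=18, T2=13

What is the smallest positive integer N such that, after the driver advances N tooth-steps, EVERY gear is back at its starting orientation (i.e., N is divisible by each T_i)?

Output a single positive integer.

Gear k returns to start when N is a multiple of T_k.
All gears at start simultaneously when N is a common multiple of [11, 18, 13]; the smallest such N is lcm(11, 18, 13).
Start: lcm = T0 = 11
Fold in T1=18: gcd(11, 18) = 1; lcm(11, 18) = 11 * 18 / 1 = 198 / 1 = 198
Fold in T2=13: gcd(198, 13) = 1; lcm(198, 13) = 198 * 13 / 1 = 2574 / 1 = 2574
Full cycle length = 2574

Answer: 2574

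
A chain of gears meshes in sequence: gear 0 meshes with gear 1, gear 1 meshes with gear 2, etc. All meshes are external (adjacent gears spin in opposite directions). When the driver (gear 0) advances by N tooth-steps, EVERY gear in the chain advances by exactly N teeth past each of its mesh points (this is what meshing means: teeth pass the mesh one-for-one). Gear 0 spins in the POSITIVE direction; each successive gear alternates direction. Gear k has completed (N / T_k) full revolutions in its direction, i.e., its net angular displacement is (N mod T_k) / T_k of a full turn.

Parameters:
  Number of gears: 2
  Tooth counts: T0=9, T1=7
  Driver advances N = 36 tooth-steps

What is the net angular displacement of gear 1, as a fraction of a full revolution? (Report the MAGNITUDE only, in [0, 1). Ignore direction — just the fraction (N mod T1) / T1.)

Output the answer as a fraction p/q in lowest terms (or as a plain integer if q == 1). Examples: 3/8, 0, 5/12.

Answer: 1/7

Derivation:
Chain of 2 gears, tooth counts: [9, 7]
  gear 0: T0=9, direction=positive, advance = 36 mod 9 = 0 teeth = 0/9 turn
  gear 1: T1=7, direction=negative, advance = 36 mod 7 = 1 teeth = 1/7 turn
Gear 1: 36 mod 7 = 1
Fraction = 1 / 7 = 1/7 (gcd(1,7)=1) = 1/7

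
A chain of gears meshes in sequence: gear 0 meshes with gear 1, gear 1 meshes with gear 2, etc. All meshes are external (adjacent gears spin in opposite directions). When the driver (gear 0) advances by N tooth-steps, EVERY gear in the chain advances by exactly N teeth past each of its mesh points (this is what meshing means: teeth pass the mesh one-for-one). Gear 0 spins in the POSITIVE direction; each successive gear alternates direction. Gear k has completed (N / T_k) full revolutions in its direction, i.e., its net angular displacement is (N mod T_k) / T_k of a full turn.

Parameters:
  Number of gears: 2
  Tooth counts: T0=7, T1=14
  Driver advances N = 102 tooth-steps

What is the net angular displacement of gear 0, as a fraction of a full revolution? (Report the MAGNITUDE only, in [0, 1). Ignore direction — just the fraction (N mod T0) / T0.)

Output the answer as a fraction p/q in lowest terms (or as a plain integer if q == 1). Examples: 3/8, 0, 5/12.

Answer: 4/7

Derivation:
Chain of 2 gears, tooth counts: [7, 14]
  gear 0: T0=7, direction=positive, advance = 102 mod 7 = 4 teeth = 4/7 turn
  gear 1: T1=14, direction=negative, advance = 102 mod 14 = 4 teeth = 4/14 turn
Gear 0: 102 mod 7 = 4
Fraction = 4 / 7 = 4/7 (gcd(4,7)=1) = 4/7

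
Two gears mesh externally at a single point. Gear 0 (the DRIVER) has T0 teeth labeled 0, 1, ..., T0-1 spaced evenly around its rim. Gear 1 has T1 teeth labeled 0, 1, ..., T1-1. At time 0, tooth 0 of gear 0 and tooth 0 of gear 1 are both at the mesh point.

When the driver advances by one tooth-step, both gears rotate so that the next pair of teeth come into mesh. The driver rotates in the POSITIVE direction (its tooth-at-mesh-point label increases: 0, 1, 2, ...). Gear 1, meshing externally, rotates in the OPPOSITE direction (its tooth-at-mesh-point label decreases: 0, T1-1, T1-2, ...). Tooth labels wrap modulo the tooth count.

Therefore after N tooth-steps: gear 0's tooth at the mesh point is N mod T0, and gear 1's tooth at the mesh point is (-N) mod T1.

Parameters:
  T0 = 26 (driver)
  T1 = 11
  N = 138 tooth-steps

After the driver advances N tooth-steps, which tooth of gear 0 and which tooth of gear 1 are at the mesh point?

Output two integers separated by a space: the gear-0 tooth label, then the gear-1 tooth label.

Gear 0 (driver, T0=26): tooth at mesh = N mod T0
  138 = 5 * 26 + 8, so 138 mod 26 = 8
  gear 0 tooth = 8
Gear 1 (driven, T1=11): tooth at mesh = (-N) mod T1
  138 = 12 * 11 + 6, so 138 mod 11 = 6
  (-138) mod 11 = (-6) mod 11 = 11 - 6 = 5
Mesh after 138 steps: gear-0 tooth 8 meets gear-1 tooth 5

Answer: 8 5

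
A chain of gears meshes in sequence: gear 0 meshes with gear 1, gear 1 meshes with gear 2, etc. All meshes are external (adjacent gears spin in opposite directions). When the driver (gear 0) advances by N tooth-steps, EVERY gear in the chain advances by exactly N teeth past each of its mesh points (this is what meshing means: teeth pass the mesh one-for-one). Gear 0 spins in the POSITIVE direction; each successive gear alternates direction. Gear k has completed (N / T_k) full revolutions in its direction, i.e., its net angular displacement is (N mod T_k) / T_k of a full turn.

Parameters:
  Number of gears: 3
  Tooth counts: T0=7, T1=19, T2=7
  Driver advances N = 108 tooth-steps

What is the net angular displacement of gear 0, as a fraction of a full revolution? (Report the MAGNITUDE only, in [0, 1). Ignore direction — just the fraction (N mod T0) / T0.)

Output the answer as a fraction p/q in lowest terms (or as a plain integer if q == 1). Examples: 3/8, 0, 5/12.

Chain of 3 gears, tooth counts: [7, 19, 7]
  gear 0: T0=7, direction=positive, advance = 108 mod 7 = 3 teeth = 3/7 turn
  gear 1: T1=19, direction=negative, advance = 108 mod 19 = 13 teeth = 13/19 turn
  gear 2: T2=7, direction=positive, advance = 108 mod 7 = 3 teeth = 3/7 turn
Gear 0: 108 mod 7 = 3
Fraction = 3 / 7 = 3/7 (gcd(3,7)=1) = 3/7

Answer: 3/7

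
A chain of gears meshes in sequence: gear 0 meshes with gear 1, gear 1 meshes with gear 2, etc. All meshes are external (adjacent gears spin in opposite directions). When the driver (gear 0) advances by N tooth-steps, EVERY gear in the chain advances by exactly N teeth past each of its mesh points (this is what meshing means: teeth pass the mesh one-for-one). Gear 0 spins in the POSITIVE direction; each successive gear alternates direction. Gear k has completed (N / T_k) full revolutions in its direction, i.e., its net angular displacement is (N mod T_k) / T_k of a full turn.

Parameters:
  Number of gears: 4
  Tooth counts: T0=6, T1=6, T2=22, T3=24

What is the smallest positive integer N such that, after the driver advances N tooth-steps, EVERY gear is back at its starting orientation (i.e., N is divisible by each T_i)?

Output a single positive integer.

Answer: 264

Derivation:
Gear k returns to start when N is a multiple of T_k.
All gears at start simultaneously when N is a common multiple of [6, 6, 22, 24]; the smallest such N is lcm(6, 6, 22, 24).
Start: lcm = T0 = 6
Fold in T1=6: gcd(6, 6) = 6; lcm(6, 6) = 6 * 6 / 6 = 36 / 6 = 6
Fold in T2=22: gcd(6, 22) = 2; lcm(6, 22) = 6 * 22 / 2 = 132 / 2 = 66
Fold in T3=24: gcd(66, 24) = 6; lcm(66, 24) = 66 * 24 / 6 = 1584 / 6 = 264
Full cycle length = 264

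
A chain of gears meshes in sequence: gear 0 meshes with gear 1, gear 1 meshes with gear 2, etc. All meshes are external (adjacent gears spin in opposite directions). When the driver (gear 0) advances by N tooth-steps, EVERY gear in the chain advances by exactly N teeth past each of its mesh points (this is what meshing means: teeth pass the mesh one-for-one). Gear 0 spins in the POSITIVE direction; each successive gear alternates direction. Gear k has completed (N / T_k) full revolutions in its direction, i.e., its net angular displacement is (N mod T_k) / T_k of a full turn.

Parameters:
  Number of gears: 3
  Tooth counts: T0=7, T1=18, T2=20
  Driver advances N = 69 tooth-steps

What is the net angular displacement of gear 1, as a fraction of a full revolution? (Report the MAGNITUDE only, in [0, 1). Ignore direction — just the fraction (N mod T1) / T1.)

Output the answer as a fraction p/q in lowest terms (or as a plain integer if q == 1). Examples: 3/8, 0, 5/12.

Answer: 5/6

Derivation:
Chain of 3 gears, tooth counts: [7, 18, 20]
  gear 0: T0=7, direction=positive, advance = 69 mod 7 = 6 teeth = 6/7 turn
  gear 1: T1=18, direction=negative, advance = 69 mod 18 = 15 teeth = 15/18 turn
  gear 2: T2=20, direction=positive, advance = 69 mod 20 = 9 teeth = 9/20 turn
Gear 1: 69 mod 18 = 15
Fraction = 15 / 18 = 5/6 (gcd(15,18)=3) = 5/6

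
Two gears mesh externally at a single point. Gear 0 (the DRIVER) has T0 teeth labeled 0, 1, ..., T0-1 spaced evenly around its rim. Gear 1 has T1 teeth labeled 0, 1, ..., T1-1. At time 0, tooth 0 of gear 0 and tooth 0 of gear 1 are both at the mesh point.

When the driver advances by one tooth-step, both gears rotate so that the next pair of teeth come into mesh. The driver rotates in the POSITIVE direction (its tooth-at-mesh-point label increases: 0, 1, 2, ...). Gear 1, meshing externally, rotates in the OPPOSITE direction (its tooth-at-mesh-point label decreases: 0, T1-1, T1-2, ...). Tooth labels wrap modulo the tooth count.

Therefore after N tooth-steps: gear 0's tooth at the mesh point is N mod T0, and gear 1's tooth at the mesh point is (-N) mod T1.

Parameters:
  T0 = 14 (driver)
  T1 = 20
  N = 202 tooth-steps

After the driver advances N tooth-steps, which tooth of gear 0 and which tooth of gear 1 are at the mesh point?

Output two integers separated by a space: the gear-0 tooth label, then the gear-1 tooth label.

Gear 0 (driver, T0=14): tooth at mesh = N mod T0
  202 = 14 * 14 + 6, so 202 mod 14 = 6
  gear 0 tooth = 6
Gear 1 (driven, T1=20): tooth at mesh = (-N) mod T1
  202 = 10 * 20 + 2, so 202 mod 20 = 2
  (-202) mod 20 = (-2) mod 20 = 20 - 2 = 18
Mesh after 202 steps: gear-0 tooth 6 meets gear-1 tooth 18

Answer: 6 18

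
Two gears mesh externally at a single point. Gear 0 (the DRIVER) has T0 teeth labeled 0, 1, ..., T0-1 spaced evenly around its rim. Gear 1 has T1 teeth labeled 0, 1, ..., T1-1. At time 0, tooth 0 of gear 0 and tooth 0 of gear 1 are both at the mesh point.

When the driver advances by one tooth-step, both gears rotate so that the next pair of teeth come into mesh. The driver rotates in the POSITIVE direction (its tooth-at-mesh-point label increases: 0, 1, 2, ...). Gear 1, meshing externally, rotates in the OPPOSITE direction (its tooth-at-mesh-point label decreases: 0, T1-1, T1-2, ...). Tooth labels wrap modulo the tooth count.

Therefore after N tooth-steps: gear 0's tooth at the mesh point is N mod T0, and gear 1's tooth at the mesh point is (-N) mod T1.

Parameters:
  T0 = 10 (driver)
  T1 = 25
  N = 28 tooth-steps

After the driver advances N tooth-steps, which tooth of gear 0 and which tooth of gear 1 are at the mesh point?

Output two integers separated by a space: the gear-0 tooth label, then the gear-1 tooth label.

Answer: 8 22

Derivation:
Gear 0 (driver, T0=10): tooth at mesh = N mod T0
  28 = 2 * 10 + 8, so 28 mod 10 = 8
  gear 0 tooth = 8
Gear 1 (driven, T1=25): tooth at mesh = (-N) mod T1
  28 = 1 * 25 + 3, so 28 mod 25 = 3
  (-28) mod 25 = (-3) mod 25 = 25 - 3 = 22
Mesh after 28 steps: gear-0 tooth 8 meets gear-1 tooth 22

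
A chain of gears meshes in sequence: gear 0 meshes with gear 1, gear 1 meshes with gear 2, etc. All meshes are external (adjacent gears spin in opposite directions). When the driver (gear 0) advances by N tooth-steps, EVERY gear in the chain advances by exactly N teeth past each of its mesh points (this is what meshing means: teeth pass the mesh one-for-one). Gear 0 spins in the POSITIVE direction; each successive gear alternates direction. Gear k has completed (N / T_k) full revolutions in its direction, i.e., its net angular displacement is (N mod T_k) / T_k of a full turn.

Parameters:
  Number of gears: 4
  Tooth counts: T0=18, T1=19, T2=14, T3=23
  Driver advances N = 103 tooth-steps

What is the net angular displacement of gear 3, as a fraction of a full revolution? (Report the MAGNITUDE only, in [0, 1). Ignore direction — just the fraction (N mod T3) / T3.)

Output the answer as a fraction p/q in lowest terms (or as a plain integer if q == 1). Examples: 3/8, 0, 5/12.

Answer: 11/23

Derivation:
Chain of 4 gears, tooth counts: [18, 19, 14, 23]
  gear 0: T0=18, direction=positive, advance = 103 mod 18 = 13 teeth = 13/18 turn
  gear 1: T1=19, direction=negative, advance = 103 mod 19 = 8 teeth = 8/19 turn
  gear 2: T2=14, direction=positive, advance = 103 mod 14 = 5 teeth = 5/14 turn
  gear 3: T3=23, direction=negative, advance = 103 mod 23 = 11 teeth = 11/23 turn
Gear 3: 103 mod 23 = 11
Fraction = 11 / 23 = 11/23 (gcd(11,23)=1) = 11/23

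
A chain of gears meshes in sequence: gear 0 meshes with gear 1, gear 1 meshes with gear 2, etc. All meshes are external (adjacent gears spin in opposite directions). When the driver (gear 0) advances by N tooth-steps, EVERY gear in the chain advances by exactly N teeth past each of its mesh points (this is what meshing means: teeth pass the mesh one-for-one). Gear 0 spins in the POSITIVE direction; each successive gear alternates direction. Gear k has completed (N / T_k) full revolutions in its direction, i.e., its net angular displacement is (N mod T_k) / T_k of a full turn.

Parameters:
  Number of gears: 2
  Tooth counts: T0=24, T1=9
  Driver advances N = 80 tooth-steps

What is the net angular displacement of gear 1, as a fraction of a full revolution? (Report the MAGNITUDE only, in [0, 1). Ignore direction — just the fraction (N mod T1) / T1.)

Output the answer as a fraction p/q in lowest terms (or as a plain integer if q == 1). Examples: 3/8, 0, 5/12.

Answer: 8/9

Derivation:
Chain of 2 gears, tooth counts: [24, 9]
  gear 0: T0=24, direction=positive, advance = 80 mod 24 = 8 teeth = 8/24 turn
  gear 1: T1=9, direction=negative, advance = 80 mod 9 = 8 teeth = 8/9 turn
Gear 1: 80 mod 9 = 8
Fraction = 8 / 9 = 8/9 (gcd(8,9)=1) = 8/9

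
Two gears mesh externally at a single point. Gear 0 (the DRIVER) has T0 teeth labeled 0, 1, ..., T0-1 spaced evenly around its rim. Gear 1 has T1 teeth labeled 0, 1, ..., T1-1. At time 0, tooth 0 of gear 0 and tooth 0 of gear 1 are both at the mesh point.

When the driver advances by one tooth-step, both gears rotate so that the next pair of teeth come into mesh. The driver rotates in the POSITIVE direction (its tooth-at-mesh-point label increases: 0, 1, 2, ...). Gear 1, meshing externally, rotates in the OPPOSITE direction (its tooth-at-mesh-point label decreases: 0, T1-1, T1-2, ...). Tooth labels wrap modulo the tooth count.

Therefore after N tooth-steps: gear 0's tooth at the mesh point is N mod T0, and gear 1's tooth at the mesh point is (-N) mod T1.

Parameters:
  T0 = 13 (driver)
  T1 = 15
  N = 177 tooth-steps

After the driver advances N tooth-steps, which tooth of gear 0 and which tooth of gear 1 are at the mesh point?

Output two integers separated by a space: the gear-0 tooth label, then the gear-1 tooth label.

Answer: 8 3

Derivation:
Gear 0 (driver, T0=13): tooth at mesh = N mod T0
  177 = 13 * 13 + 8, so 177 mod 13 = 8
  gear 0 tooth = 8
Gear 1 (driven, T1=15): tooth at mesh = (-N) mod T1
  177 = 11 * 15 + 12, so 177 mod 15 = 12
  (-177) mod 15 = (-12) mod 15 = 15 - 12 = 3
Mesh after 177 steps: gear-0 tooth 8 meets gear-1 tooth 3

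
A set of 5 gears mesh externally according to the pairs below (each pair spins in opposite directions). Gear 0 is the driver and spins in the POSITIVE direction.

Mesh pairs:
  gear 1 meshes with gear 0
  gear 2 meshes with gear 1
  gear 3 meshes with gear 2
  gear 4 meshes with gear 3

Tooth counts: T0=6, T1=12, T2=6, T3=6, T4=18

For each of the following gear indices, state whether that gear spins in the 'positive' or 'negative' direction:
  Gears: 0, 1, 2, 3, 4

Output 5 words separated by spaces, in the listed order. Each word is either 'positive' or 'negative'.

Answer: positive negative positive negative positive

Derivation:
Gear 0 (driver): positive (depth 0)
  gear 1: meshes with gear 0 -> depth 1 -> negative (opposite of gear 0)
  gear 2: meshes with gear 1 -> depth 2 -> positive (opposite of gear 1)
  gear 3: meshes with gear 2 -> depth 3 -> negative (opposite of gear 2)
  gear 4: meshes with gear 3 -> depth 4 -> positive (opposite of gear 3)
Queried indices 0, 1, 2, 3, 4 -> positive, negative, positive, negative, positive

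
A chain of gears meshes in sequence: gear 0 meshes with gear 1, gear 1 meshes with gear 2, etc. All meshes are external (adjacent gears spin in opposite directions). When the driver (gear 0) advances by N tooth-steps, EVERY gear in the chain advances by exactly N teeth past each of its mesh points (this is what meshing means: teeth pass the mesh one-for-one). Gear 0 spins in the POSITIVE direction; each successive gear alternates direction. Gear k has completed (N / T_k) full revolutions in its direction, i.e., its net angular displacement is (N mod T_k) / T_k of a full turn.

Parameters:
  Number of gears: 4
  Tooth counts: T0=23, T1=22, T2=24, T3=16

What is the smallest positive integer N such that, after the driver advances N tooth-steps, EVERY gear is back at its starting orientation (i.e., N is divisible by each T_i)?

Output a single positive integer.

Answer: 12144

Derivation:
Gear k returns to start when N is a multiple of T_k.
All gears at start simultaneously when N is a common multiple of [23, 22, 24, 16]; the smallest such N is lcm(23, 22, 24, 16).
Start: lcm = T0 = 23
Fold in T1=22: gcd(23, 22) = 1; lcm(23, 22) = 23 * 22 / 1 = 506 / 1 = 506
Fold in T2=24: gcd(506, 24) = 2; lcm(506, 24) = 506 * 24 / 2 = 12144 / 2 = 6072
Fold in T3=16: gcd(6072, 16) = 8; lcm(6072, 16) = 6072 * 16 / 8 = 97152 / 8 = 12144
Full cycle length = 12144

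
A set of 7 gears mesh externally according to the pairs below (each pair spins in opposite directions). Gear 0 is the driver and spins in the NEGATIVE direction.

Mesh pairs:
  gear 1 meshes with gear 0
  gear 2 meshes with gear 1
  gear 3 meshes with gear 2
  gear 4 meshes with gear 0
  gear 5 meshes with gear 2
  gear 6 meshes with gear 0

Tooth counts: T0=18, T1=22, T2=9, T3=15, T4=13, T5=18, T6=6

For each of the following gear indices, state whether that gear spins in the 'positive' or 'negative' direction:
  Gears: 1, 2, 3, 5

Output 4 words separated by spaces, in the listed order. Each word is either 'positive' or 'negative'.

Answer: positive negative positive positive

Derivation:
Gear 0 (driver): negative (depth 0)
  gear 1: meshes with gear 0 -> depth 1 -> positive (opposite of gear 0)
  gear 2: meshes with gear 1 -> depth 2 -> negative (opposite of gear 1)
  gear 3: meshes with gear 2 -> depth 3 -> positive (opposite of gear 2)
  gear 4: meshes with gear 0 -> depth 1 -> positive (opposite of gear 0)
  gear 5: meshes with gear 2 -> depth 3 -> positive (opposite of gear 2)
  gear 6: meshes with gear 0 -> depth 1 -> positive (opposite of gear 0)
Queried indices 1, 2, 3, 5 -> positive, negative, positive, positive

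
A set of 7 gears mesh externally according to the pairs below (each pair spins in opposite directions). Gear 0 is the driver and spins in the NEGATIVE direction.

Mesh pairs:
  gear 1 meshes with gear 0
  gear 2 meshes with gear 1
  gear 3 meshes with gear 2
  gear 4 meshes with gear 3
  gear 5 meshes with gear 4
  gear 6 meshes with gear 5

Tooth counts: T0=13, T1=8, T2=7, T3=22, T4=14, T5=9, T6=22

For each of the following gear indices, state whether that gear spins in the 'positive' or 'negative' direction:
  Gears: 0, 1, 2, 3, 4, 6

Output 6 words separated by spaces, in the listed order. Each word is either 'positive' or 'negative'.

Answer: negative positive negative positive negative negative

Derivation:
Gear 0 (driver): negative (depth 0)
  gear 1: meshes with gear 0 -> depth 1 -> positive (opposite of gear 0)
  gear 2: meshes with gear 1 -> depth 2 -> negative (opposite of gear 1)
  gear 3: meshes with gear 2 -> depth 3 -> positive (opposite of gear 2)
  gear 4: meshes with gear 3 -> depth 4 -> negative (opposite of gear 3)
  gear 5: meshes with gear 4 -> depth 5 -> positive (opposite of gear 4)
  gear 6: meshes with gear 5 -> depth 6 -> negative (opposite of gear 5)
Queried indices 0, 1, 2, 3, 4, 6 -> negative, positive, negative, positive, negative, negative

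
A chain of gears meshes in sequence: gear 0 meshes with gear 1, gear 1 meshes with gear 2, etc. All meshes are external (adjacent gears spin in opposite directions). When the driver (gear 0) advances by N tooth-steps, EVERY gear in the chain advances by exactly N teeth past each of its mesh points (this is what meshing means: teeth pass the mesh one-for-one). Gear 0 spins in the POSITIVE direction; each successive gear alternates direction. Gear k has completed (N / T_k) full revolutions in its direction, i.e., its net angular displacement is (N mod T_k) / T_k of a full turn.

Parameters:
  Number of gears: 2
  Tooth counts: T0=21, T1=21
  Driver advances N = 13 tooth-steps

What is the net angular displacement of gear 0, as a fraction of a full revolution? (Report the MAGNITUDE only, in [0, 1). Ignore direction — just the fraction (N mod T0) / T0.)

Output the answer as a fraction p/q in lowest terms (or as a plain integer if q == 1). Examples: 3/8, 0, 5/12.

Answer: 13/21

Derivation:
Chain of 2 gears, tooth counts: [21, 21]
  gear 0: T0=21, direction=positive, advance = 13 mod 21 = 13 teeth = 13/21 turn
  gear 1: T1=21, direction=negative, advance = 13 mod 21 = 13 teeth = 13/21 turn
Gear 0: 13 mod 21 = 13
Fraction = 13 / 21 = 13/21 (gcd(13,21)=1) = 13/21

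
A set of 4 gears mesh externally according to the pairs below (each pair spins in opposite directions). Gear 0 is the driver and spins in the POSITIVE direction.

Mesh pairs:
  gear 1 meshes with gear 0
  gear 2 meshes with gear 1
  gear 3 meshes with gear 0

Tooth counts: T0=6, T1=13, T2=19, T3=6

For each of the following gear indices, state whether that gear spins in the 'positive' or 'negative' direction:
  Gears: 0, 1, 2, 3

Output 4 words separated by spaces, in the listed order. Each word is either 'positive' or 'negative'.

Answer: positive negative positive negative

Derivation:
Gear 0 (driver): positive (depth 0)
  gear 1: meshes with gear 0 -> depth 1 -> negative (opposite of gear 0)
  gear 2: meshes with gear 1 -> depth 2 -> positive (opposite of gear 1)
  gear 3: meshes with gear 0 -> depth 1 -> negative (opposite of gear 0)
Queried indices 0, 1, 2, 3 -> positive, negative, positive, negative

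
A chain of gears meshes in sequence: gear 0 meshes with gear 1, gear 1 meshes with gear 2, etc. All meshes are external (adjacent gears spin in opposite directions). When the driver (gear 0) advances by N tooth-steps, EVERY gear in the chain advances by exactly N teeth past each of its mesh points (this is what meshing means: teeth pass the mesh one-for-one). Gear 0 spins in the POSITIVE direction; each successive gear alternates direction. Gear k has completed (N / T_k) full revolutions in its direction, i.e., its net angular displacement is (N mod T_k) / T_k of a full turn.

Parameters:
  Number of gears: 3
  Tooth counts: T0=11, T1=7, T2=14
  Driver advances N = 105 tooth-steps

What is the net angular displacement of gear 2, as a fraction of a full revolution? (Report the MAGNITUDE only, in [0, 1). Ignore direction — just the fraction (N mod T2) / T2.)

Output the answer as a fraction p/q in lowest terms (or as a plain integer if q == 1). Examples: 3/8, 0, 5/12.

Chain of 3 gears, tooth counts: [11, 7, 14]
  gear 0: T0=11, direction=positive, advance = 105 mod 11 = 6 teeth = 6/11 turn
  gear 1: T1=7, direction=negative, advance = 105 mod 7 = 0 teeth = 0/7 turn
  gear 2: T2=14, direction=positive, advance = 105 mod 14 = 7 teeth = 7/14 turn
Gear 2: 105 mod 14 = 7
Fraction = 7 / 14 = 1/2 (gcd(7,14)=7) = 1/2

Answer: 1/2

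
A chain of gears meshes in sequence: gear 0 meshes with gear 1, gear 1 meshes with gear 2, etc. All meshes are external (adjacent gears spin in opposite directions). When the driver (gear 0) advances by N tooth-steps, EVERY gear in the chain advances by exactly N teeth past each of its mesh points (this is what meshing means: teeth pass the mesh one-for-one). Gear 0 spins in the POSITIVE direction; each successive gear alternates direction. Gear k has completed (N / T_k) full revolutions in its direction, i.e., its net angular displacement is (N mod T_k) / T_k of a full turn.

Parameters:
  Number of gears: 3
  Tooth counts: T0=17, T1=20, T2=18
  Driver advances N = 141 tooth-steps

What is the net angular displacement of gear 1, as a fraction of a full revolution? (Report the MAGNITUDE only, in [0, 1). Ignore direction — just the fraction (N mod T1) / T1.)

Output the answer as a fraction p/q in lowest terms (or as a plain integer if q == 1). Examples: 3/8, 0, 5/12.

Chain of 3 gears, tooth counts: [17, 20, 18]
  gear 0: T0=17, direction=positive, advance = 141 mod 17 = 5 teeth = 5/17 turn
  gear 1: T1=20, direction=negative, advance = 141 mod 20 = 1 teeth = 1/20 turn
  gear 2: T2=18, direction=positive, advance = 141 mod 18 = 15 teeth = 15/18 turn
Gear 1: 141 mod 20 = 1
Fraction = 1 / 20 = 1/20 (gcd(1,20)=1) = 1/20

Answer: 1/20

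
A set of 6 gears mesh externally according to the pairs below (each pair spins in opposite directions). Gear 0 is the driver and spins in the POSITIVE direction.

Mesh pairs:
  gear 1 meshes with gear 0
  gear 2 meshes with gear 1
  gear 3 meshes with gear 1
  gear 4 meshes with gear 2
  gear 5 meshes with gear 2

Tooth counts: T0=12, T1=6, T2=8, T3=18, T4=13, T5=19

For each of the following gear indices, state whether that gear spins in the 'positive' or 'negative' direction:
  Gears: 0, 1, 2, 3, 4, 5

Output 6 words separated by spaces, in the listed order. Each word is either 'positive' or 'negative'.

Answer: positive negative positive positive negative negative

Derivation:
Gear 0 (driver): positive (depth 0)
  gear 1: meshes with gear 0 -> depth 1 -> negative (opposite of gear 0)
  gear 2: meshes with gear 1 -> depth 2 -> positive (opposite of gear 1)
  gear 3: meshes with gear 1 -> depth 2 -> positive (opposite of gear 1)
  gear 4: meshes with gear 2 -> depth 3 -> negative (opposite of gear 2)
  gear 5: meshes with gear 2 -> depth 3 -> negative (opposite of gear 2)
Queried indices 0, 1, 2, 3, 4, 5 -> positive, negative, positive, positive, negative, negative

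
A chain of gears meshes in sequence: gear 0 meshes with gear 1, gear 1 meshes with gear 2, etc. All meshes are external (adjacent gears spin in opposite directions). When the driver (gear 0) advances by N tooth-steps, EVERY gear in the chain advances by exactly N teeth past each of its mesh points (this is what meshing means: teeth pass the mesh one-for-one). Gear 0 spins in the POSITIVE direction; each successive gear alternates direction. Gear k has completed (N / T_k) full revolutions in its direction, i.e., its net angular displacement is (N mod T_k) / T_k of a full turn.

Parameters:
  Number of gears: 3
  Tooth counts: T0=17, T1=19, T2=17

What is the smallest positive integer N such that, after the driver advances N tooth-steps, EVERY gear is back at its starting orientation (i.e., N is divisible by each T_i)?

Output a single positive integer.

Gear k returns to start when N is a multiple of T_k.
All gears at start simultaneously when N is a common multiple of [17, 19, 17]; the smallest such N is lcm(17, 19, 17).
Start: lcm = T0 = 17
Fold in T1=19: gcd(17, 19) = 1; lcm(17, 19) = 17 * 19 / 1 = 323 / 1 = 323
Fold in T2=17: gcd(323, 17) = 17; lcm(323, 17) = 323 * 17 / 17 = 5491 / 17 = 323
Full cycle length = 323

Answer: 323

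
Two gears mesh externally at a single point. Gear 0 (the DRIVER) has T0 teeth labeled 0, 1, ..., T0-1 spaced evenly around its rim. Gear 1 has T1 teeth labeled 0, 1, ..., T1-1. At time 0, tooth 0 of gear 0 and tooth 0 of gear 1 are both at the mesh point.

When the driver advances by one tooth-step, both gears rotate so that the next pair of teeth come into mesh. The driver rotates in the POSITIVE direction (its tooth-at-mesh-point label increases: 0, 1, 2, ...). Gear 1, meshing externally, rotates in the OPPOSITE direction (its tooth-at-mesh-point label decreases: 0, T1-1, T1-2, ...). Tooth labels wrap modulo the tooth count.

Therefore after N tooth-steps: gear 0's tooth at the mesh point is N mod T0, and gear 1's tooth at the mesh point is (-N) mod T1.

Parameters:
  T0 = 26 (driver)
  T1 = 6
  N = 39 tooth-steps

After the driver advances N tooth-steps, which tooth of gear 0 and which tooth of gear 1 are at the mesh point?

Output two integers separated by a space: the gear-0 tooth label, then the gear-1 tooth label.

Answer: 13 3

Derivation:
Gear 0 (driver, T0=26): tooth at mesh = N mod T0
  39 = 1 * 26 + 13, so 39 mod 26 = 13
  gear 0 tooth = 13
Gear 1 (driven, T1=6): tooth at mesh = (-N) mod T1
  39 = 6 * 6 + 3, so 39 mod 6 = 3
  (-39) mod 6 = (-3) mod 6 = 6 - 3 = 3
Mesh after 39 steps: gear-0 tooth 13 meets gear-1 tooth 3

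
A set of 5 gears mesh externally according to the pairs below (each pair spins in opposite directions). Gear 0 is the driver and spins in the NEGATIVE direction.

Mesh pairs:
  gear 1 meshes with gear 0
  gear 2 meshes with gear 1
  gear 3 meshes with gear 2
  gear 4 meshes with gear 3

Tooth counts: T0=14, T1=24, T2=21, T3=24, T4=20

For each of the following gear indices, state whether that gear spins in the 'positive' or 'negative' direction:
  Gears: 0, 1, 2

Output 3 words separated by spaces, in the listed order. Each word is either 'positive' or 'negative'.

Answer: negative positive negative

Derivation:
Gear 0 (driver): negative (depth 0)
  gear 1: meshes with gear 0 -> depth 1 -> positive (opposite of gear 0)
  gear 2: meshes with gear 1 -> depth 2 -> negative (opposite of gear 1)
  gear 3: meshes with gear 2 -> depth 3 -> positive (opposite of gear 2)
  gear 4: meshes with gear 3 -> depth 4 -> negative (opposite of gear 3)
Queried indices 0, 1, 2 -> negative, positive, negative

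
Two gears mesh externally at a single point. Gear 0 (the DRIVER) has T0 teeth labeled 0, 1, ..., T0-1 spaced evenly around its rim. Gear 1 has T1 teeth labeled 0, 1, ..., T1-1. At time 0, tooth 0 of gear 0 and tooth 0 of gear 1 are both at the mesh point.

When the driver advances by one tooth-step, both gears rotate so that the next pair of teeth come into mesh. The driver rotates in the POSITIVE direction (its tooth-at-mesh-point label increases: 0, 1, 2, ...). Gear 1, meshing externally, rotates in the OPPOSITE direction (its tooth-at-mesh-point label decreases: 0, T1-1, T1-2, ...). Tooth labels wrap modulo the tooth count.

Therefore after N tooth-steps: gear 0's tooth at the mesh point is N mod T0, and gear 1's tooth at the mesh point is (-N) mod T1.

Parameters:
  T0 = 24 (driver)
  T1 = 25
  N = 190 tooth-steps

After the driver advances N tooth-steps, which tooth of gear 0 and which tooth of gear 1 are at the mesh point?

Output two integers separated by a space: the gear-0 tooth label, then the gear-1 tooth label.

Answer: 22 10

Derivation:
Gear 0 (driver, T0=24): tooth at mesh = N mod T0
  190 = 7 * 24 + 22, so 190 mod 24 = 22
  gear 0 tooth = 22
Gear 1 (driven, T1=25): tooth at mesh = (-N) mod T1
  190 = 7 * 25 + 15, so 190 mod 25 = 15
  (-190) mod 25 = (-15) mod 25 = 25 - 15 = 10
Mesh after 190 steps: gear-0 tooth 22 meets gear-1 tooth 10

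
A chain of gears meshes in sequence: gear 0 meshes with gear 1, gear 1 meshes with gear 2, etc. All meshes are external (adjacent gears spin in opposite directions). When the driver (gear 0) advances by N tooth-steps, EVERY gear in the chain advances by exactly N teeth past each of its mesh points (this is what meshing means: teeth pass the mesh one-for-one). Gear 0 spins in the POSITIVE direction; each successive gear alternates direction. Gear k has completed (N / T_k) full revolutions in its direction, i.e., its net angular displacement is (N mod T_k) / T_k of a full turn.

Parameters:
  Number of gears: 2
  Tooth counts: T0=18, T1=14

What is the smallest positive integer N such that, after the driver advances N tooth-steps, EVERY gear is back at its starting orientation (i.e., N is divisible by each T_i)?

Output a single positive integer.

Gear k returns to start when N is a multiple of T_k.
All gears at start simultaneously when N is a common multiple of [18, 14]; the smallest such N is lcm(18, 14).
Start: lcm = T0 = 18
Fold in T1=14: gcd(18, 14) = 2; lcm(18, 14) = 18 * 14 / 2 = 252 / 2 = 126
Full cycle length = 126

Answer: 126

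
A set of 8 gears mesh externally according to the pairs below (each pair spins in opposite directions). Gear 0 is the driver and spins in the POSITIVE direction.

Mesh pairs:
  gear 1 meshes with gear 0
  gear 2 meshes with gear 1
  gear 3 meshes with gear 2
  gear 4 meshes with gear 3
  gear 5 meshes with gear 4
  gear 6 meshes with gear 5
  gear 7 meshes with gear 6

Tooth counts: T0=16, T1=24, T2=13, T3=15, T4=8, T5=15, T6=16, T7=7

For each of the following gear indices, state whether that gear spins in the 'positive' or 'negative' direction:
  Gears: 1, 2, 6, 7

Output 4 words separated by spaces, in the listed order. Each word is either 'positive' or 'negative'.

Gear 0 (driver): positive (depth 0)
  gear 1: meshes with gear 0 -> depth 1 -> negative (opposite of gear 0)
  gear 2: meshes with gear 1 -> depth 2 -> positive (opposite of gear 1)
  gear 3: meshes with gear 2 -> depth 3 -> negative (opposite of gear 2)
  gear 4: meshes with gear 3 -> depth 4 -> positive (opposite of gear 3)
  gear 5: meshes with gear 4 -> depth 5 -> negative (opposite of gear 4)
  gear 6: meshes with gear 5 -> depth 6 -> positive (opposite of gear 5)
  gear 7: meshes with gear 6 -> depth 7 -> negative (opposite of gear 6)
Queried indices 1, 2, 6, 7 -> negative, positive, positive, negative

Answer: negative positive positive negative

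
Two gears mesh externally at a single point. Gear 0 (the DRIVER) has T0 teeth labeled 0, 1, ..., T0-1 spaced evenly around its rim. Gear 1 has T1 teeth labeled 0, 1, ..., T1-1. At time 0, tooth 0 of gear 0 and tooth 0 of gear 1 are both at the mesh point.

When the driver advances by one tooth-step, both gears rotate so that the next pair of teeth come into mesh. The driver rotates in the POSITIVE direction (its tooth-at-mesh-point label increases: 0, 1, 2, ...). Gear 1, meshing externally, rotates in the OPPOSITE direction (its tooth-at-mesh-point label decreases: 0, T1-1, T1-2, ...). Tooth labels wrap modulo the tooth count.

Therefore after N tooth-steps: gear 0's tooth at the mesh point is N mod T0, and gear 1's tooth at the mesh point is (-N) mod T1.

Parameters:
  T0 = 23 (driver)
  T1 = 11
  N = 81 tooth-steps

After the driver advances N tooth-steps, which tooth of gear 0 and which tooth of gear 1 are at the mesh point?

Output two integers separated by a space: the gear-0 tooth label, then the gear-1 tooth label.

Answer: 12 7

Derivation:
Gear 0 (driver, T0=23): tooth at mesh = N mod T0
  81 = 3 * 23 + 12, so 81 mod 23 = 12
  gear 0 tooth = 12
Gear 1 (driven, T1=11): tooth at mesh = (-N) mod T1
  81 = 7 * 11 + 4, so 81 mod 11 = 4
  (-81) mod 11 = (-4) mod 11 = 11 - 4 = 7
Mesh after 81 steps: gear-0 tooth 12 meets gear-1 tooth 7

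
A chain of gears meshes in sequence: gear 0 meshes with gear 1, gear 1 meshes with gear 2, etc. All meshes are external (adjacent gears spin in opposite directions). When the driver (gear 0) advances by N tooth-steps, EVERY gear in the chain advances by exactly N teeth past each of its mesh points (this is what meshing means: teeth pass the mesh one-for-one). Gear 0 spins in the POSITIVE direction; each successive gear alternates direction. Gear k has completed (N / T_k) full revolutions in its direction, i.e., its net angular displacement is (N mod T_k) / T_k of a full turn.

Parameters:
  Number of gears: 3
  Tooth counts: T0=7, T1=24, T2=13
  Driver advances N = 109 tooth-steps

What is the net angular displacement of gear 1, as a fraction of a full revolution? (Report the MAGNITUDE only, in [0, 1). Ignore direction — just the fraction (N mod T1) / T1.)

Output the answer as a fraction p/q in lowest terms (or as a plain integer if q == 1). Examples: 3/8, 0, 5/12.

Chain of 3 gears, tooth counts: [7, 24, 13]
  gear 0: T0=7, direction=positive, advance = 109 mod 7 = 4 teeth = 4/7 turn
  gear 1: T1=24, direction=negative, advance = 109 mod 24 = 13 teeth = 13/24 turn
  gear 2: T2=13, direction=positive, advance = 109 mod 13 = 5 teeth = 5/13 turn
Gear 1: 109 mod 24 = 13
Fraction = 13 / 24 = 13/24 (gcd(13,24)=1) = 13/24

Answer: 13/24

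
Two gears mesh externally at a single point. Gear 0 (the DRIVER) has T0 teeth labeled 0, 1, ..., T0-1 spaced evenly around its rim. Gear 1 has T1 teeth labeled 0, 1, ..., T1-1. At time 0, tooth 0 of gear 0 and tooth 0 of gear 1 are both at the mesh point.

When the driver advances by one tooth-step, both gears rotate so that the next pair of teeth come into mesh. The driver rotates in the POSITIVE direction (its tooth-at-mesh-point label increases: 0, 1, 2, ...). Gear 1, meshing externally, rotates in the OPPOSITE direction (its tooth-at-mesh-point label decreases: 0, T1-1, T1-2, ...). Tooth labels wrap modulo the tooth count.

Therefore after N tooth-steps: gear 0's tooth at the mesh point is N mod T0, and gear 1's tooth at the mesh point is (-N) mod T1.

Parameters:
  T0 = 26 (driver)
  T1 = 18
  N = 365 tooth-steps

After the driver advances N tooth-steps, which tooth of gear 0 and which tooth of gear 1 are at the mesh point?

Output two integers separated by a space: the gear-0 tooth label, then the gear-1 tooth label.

Gear 0 (driver, T0=26): tooth at mesh = N mod T0
  365 = 14 * 26 + 1, so 365 mod 26 = 1
  gear 0 tooth = 1
Gear 1 (driven, T1=18): tooth at mesh = (-N) mod T1
  365 = 20 * 18 + 5, so 365 mod 18 = 5
  (-365) mod 18 = (-5) mod 18 = 18 - 5 = 13
Mesh after 365 steps: gear-0 tooth 1 meets gear-1 tooth 13

Answer: 1 13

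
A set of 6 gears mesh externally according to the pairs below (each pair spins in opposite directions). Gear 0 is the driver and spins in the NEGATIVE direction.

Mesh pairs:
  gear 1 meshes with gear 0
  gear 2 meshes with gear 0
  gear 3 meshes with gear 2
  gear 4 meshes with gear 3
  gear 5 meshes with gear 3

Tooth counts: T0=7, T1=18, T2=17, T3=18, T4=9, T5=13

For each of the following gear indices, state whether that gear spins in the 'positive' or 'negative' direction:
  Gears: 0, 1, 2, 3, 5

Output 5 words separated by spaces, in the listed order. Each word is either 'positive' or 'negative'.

Gear 0 (driver): negative (depth 0)
  gear 1: meshes with gear 0 -> depth 1 -> positive (opposite of gear 0)
  gear 2: meshes with gear 0 -> depth 1 -> positive (opposite of gear 0)
  gear 3: meshes with gear 2 -> depth 2 -> negative (opposite of gear 2)
  gear 4: meshes with gear 3 -> depth 3 -> positive (opposite of gear 3)
  gear 5: meshes with gear 3 -> depth 3 -> positive (opposite of gear 3)
Queried indices 0, 1, 2, 3, 5 -> negative, positive, positive, negative, positive

Answer: negative positive positive negative positive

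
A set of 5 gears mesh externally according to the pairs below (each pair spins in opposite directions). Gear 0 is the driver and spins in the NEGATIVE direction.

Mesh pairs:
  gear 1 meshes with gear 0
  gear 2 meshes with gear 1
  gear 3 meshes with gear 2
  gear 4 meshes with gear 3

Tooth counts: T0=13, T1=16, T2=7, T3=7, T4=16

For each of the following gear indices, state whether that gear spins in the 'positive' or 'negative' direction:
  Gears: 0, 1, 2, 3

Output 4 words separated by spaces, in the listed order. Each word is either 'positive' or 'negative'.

Gear 0 (driver): negative (depth 0)
  gear 1: meshes with gear 0 -> depth 1 -> positive (opposite of gear 0)
  gear 2: meshes with gear 1 -> depth 2 -> negative (opposite of gear 1)
  gear 3: meshes with gear 2 -> depth 3 -> positive (opposite of gear 2)
  gear 4: meshes with gear 3 -> depth 4 -> negative (opposite of gear 3)
Queried indices 0, 1, 2, 3 -> negative, positive, negative, positive

Answer: negative positive negative positive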